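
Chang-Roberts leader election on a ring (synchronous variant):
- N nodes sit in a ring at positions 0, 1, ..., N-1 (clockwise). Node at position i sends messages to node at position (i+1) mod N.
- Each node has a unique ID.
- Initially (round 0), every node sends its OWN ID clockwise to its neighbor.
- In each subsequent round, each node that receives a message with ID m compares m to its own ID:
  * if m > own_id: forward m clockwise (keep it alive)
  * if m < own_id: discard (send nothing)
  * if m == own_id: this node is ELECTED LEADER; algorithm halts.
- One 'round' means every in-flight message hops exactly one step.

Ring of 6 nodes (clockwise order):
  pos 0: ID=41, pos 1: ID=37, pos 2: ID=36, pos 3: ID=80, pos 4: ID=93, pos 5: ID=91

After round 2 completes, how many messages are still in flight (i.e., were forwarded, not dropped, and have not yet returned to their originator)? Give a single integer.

Round 1: pos1(id37) recv 41: fwd; pos2(id36) recv 37: fwd; pos3(id80) recv 36: drop; pos4(id93) recv 80: drop; pos5(id91) recv 93: fwd; pos0(id41) recv 91: fwd
Round 2: pos2(id36) recv 41: fwd; pos3(id80) recv 37: drop; pos0(id41) recv 93: fwd; pos1(id37) recv 91: fwd
After round 2: 3 messages still in flight

Answer: 3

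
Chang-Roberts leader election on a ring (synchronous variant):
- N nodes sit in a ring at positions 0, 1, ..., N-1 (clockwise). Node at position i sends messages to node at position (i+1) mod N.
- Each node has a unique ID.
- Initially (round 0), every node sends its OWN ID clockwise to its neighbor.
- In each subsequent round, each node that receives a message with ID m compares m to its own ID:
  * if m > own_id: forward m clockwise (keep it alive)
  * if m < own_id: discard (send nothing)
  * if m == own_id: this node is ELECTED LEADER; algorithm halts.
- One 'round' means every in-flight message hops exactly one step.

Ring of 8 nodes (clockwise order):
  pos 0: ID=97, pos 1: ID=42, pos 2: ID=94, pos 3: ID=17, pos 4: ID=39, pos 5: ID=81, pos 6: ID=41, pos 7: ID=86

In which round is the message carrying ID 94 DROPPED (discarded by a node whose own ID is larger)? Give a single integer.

Answer: 6

Derivation:
Round 1: pos1(id42) recv 97: fwd; pos2(id94) recv 42: drop; pos3(id17) recv 94: fwd; pos4(id39) recv 17: drop; pos5(id81) recv 39: drop; pos6(id41) recv 81: fwd; pos7(id86) recv 41: drop; pos0(id97) recv 86: drop
Round 2: pos2(id94) recv 97: fwd; pos4(id39) recv 94: fwd; pos7(id86) recv 81: drop
Round 3: pos3(id17) recv 97: fwd; pos5(id81) recv 94: fwd
Round 4: pos4(id39) recv 97: fwd; pos6(id41) recv 94: fwd
Round 5: pos5(id81) recv 97: fwd; pos7(id86) recv 94: fwd
Round 6: pos6(id41) recv 97: fwd; pos0(id97) recv 94: drop
Round 7: pos7(id86) recv 97: fwd
Round 8: pos0(id97) recv 97: ELECTED
Message ID 94 originates at pos 2; dropped at pos 0 in round 6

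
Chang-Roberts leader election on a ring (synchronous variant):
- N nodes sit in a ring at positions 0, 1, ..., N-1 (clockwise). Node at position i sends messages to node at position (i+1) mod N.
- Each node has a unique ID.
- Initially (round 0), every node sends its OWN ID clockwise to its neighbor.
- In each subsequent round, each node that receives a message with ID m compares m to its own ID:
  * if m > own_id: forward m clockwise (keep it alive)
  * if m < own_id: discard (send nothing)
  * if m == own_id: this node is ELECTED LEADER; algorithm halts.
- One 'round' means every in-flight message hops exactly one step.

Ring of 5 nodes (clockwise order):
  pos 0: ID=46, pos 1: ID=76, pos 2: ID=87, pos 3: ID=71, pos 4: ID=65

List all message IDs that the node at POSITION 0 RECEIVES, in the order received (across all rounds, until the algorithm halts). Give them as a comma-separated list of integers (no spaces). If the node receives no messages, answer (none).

Answer: 65,71,87

Derivation:
Round 1: pos1(id76) recv 46: drop; pos2(id87) recv 76: drop; pos3(id71) recv 87: fwd; pos4(id65) recv 71: fwd; pos0(id46) recv 65: fwd
Round 2: pos4(id65) recv 87: fwd; pos0(id46) recv 71: fwd; pos1(id76) recv 65: drop
Round 3: pos0(id46) recv 87: fwd; pos1(id76) recv 71: drop
Round 4: pos1(id76) recv 87: fwd
Round 5: pos2(id87) recv 87: ELECTED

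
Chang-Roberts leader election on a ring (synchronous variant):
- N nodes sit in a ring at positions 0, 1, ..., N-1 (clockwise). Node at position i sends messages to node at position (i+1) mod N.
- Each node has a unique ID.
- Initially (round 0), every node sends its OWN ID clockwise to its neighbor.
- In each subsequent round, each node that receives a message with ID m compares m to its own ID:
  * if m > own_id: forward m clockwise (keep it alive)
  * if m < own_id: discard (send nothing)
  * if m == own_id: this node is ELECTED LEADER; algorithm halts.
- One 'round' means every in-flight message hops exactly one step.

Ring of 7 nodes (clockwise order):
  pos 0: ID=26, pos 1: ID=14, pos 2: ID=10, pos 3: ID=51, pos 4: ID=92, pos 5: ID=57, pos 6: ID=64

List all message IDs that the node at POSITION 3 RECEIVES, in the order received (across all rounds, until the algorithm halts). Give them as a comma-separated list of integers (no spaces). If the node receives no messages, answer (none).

Round 1: pos1(id14) recv 26: fwd; pos2(id10) recv 14: fwd; pos3(id51) recv 10: drop; pos4(id92) recv 51: drop; pos5(id57) recv 92: fwd; pos6(id64) recv 57: drop; pos0(id26) recv 64: fwd
Round 2: pos2(id10) recv 26: fwd; pos3(id51) recv 14: drop; pos6(id64) recv 92: fwd; pos1(id14) recv 64: fwd
Round 3: pos3(id51) recv 26: drop; pos0(id26) recv 92: fwd; pos2(id10) recv 64: fwd
Round 4: pos1(id14) recv 92: fwd; pos3(id51) recv 64: fwd
Round 5: pos2(id10) recv 92: fwd; pos4(id92) recv 64: drop
Round 6: pos3(id51) recv 92: fwd
Round 7: pos4(id92) recv 92: ELECTED

Answer: 10,14,26,64,92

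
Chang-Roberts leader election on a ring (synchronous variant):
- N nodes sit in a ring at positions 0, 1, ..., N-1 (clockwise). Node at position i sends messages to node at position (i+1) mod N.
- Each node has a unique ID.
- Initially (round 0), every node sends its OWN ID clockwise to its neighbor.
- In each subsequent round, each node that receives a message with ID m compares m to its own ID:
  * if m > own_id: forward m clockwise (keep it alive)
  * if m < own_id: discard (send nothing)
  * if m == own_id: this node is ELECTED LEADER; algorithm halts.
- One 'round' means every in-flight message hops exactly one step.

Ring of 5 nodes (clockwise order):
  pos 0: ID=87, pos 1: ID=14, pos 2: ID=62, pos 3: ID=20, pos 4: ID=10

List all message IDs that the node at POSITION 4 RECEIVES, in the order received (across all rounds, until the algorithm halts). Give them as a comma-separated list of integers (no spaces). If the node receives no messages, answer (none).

Answer: 20,62,87

Derivation:
Round 1: pos1(id14) recv 87: fwd; pos2(id62) recv 14: drop; pos3(id20) recv 62: fwd; pos4(id10) recv 20: fwd; pos0(id87) recv 10: drop
Round 2: pos2(id62) recv 87: fwd; pos4(id10) recv 62: fwd; pos0(id87) recv 20: drop
Round 3: pos3(id20) recv 87: fwd; pos0(id87) recv 62: drop
Round 4: pos4(id10) recv 87: fwd
Round 5: pos0(id87) recv 87: ELECTED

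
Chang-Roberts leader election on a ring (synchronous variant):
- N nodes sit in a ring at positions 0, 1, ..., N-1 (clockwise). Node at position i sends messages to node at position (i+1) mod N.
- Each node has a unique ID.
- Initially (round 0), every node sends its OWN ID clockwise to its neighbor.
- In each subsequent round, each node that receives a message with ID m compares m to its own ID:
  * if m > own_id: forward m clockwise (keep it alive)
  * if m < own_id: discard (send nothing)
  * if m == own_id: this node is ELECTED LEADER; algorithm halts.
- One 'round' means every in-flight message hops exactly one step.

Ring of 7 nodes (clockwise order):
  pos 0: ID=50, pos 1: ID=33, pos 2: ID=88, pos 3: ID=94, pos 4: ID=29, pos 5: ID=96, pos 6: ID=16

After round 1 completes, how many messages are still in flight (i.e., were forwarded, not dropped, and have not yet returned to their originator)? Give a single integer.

Answer: 3

Derivation:
Round 1: pos1(id33) recv 50: fwd; pos2(id88) recv 33: drop; pos3(id94) recv 88: drop; pos4(id29) recv 94: fwd; pos5(id96) recv 29: drop; pos6(id16) recv 96: fwd; pos0(id50) recv 16: drop
After round 1: 3 messages still in flight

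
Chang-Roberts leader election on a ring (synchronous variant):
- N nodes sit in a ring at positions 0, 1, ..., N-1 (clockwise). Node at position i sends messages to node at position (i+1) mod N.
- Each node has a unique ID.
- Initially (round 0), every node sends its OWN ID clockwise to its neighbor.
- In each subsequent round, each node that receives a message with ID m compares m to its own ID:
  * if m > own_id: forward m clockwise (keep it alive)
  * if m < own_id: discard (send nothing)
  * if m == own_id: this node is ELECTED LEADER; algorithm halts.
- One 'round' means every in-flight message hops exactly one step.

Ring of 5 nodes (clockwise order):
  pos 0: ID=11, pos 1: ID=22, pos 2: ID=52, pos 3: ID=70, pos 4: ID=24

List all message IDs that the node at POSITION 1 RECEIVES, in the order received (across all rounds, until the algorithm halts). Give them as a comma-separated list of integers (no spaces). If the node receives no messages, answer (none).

Round 1: pos1(id22) recv 11: drop; pos2(id52) recv 22: drop; pos3(id70) recv 52: drop; pos4(id24) recv 70: fwd; pos0(id11) recv 24: fwd
Round 2: pos0(id11) recv 70: fwd; pos1(id22) recv 24: fwd
Round 3: pos1(id22) recv 70: fwd; pos2(id52) recv 24: drop
Round 4: pos2(id52) recv 70: fwd
Round 5: pos3(id70) recv 70: ELECTED

Answer: 11,24,70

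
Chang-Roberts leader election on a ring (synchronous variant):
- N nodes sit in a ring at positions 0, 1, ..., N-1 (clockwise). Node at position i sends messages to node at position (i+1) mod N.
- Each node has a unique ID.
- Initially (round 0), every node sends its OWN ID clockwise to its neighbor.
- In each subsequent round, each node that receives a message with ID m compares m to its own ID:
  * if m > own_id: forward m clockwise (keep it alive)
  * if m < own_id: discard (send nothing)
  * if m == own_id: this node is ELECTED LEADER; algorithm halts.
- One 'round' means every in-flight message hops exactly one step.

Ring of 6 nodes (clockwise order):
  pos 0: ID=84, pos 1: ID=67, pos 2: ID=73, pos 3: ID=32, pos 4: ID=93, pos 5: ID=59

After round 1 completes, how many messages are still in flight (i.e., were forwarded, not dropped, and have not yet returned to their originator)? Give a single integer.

Answer: 3

Derivation:
Round 1: pos1(id67) recv 84: fwd; pos2(id73) recv 67: drop; pos3(id32) recv 73: fwd; pos4(id93) recv 32: drop; pos5(id59) recv 93: fwd; pos0(id84) recv 59: drop
After round 1: 3 messages still in flight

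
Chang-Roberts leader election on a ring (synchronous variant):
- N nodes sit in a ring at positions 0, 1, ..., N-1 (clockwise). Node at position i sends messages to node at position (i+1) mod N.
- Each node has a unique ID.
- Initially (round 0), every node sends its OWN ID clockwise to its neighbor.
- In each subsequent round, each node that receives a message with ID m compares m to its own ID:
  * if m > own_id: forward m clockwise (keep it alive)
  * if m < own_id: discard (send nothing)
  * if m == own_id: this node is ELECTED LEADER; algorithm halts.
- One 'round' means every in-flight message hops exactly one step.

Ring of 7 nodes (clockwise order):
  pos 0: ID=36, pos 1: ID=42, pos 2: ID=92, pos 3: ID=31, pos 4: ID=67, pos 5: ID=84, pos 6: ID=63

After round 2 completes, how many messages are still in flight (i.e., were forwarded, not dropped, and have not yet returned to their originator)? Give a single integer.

Round 1: pos1(id42) recv 36: drop; pos2(id92) recv 42: drop; pos3(id31) recv 92: fwd; pos4(id67) recv 31: drop; pos5(id84) recv 67: drop; pos6(id63) recv 84: fwd; pos0(id36) recv 63: fwd
Round 2: pos4(id67) recv 92: fwd; pos0(id36) recv 84: fwd; pos1(id42) recv 63: fwd
After round 2: 3 messages still in flight

Answer: 3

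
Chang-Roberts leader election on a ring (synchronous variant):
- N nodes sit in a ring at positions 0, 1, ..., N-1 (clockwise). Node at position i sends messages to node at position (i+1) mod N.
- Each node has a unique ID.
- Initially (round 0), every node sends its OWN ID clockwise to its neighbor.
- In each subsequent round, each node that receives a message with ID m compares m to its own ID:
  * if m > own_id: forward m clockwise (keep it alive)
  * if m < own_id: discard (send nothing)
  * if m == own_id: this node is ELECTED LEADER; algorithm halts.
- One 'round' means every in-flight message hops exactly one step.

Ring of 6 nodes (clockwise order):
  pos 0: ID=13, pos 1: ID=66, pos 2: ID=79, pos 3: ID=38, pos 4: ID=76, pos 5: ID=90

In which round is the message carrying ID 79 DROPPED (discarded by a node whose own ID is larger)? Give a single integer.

Round 1: pos1(id66) recv 13: drop; pos2(id79) recv 66: drop; pos3(id38) recv 79: fwd; pos4(id76) recv 38: drop; pos5(id90) recv 76: drop; pos0(id13) recv 90: fwd
Round 2: pos4(id76) recv 79: fwd; pos1(id66) recv 90: fwd
Round 3: pos5(id90) recv 79: drop; pos2(id79) recv 90: fwd
Round 4: pos3(id38) recv 90: fwd
Round 5: pos4(id76) recv 90: fwd
Round 6: pos5(id90) recv 90: ELECTED
Message ID 79 originates at pos 2; dropped at pos 5 in round 3

Answer: 3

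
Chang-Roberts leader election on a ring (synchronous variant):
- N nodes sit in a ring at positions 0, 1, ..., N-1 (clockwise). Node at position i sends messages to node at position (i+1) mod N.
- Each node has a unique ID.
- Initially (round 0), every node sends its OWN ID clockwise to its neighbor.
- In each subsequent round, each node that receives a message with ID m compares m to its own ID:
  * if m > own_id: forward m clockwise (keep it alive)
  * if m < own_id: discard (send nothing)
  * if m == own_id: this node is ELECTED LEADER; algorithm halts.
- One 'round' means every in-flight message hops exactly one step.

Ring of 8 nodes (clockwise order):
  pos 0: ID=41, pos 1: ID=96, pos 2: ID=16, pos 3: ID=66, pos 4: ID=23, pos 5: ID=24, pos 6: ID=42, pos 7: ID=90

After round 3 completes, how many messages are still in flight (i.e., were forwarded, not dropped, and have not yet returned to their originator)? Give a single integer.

Round 1: pos1(id96) recv 41: drop; pos2(id16) recv 96: fwd; pos3(id66) recv 16: drop; pos4(id23) recv 66: fwd; pos5(id24) recv 23: drop; pos6(id42) recv 24: drop; pos7(id90) recv 42: drop; pos0(id41) recv 90: fwd
Round 2: pos3(id66) recv 96: fwd; pos5(id24) recv 66: fwd; pos1(id96) recv 90: drop
Round 3: pos4(id23) recv 96: fwd; pos6(id42) recv 66: fwd
After round 3: 2 messages still in flight

Answer: 2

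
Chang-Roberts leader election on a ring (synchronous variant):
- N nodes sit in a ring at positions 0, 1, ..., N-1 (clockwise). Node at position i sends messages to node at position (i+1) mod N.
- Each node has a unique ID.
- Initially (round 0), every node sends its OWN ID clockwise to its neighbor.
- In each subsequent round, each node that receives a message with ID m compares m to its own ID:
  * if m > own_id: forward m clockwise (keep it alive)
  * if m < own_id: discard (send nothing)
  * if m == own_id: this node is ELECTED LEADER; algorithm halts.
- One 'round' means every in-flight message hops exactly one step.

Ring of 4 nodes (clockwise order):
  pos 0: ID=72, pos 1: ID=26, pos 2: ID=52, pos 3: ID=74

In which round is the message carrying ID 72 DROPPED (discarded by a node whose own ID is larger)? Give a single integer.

Answer: 3

Derivation:
Round 1: pos1(id26) recv 72: fwd; pos2(id52) recv 26: drop; pos3(id74) recv 52: drop; pos0(id72) recv 74: fwd
Round 2: pos2(id52) recv 72: fwd; pos1(id26) recv 74: fwd
Round 3: pos3(id74) recv 72: drop; pos2(id52) recv 74: fwd
Round 4: pos3(id74) recv 74: ELECTED
Message ID 72 originates at pos 0; dropped at pos 3 in round 3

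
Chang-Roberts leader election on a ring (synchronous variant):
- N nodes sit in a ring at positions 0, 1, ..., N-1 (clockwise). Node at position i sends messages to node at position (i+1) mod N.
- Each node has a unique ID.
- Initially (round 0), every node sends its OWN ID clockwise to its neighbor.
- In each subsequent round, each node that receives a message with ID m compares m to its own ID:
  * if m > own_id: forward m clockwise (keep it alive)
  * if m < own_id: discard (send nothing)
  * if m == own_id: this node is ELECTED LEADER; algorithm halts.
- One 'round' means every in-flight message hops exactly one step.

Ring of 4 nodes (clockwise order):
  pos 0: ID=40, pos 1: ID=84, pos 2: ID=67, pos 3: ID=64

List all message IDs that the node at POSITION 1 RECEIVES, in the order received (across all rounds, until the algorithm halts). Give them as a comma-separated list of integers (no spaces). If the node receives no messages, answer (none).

Round 1: pos1(id84) recv 40: drop; pos2(id67) recv 84: fwd; pos3(id64) recv 67: fwd; pos0(id40) recv 64: fwd
Round 2: pos3(id64) recv 84: fwd; pos0(id40) recv 67: fwd; pos1(id84) recv 64: drop
Round 3: pos0(id40) recv 84: fwd; pos1(id84) recv 67: drop
Round 4: pos1(id84) recv 84: ELECTED

Answer: 40,64,67,84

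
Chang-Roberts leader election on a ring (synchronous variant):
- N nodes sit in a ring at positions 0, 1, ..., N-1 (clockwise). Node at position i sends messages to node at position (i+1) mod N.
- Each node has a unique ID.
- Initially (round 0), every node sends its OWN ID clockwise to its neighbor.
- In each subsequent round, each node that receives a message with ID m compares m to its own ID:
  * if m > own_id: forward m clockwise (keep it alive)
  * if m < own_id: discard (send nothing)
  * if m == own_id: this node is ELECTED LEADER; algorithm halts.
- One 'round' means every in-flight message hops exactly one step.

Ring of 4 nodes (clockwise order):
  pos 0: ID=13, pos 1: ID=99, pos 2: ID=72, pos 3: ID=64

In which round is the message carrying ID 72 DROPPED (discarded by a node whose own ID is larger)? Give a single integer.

Round 1: pos1(id99) recv 13: drop; pos2(id72) recv 99: fwd; pos3(id64) recv 72: fwd; pos0(id13) recv 64: fwd
Round 2: pos3(id64) recv 99: fwd; pos0(id13) recv 72: fwd; pos1(id99) recv 64: drop
Round 3: pos0(id13) recv 99: fwd; pos1(id99) recv 72: drop
Round 4: pos1(id99) recv 99: ELECTED
Message ID 72 originates at pos 2; dropped at pos 1 in round 3

Answer: 3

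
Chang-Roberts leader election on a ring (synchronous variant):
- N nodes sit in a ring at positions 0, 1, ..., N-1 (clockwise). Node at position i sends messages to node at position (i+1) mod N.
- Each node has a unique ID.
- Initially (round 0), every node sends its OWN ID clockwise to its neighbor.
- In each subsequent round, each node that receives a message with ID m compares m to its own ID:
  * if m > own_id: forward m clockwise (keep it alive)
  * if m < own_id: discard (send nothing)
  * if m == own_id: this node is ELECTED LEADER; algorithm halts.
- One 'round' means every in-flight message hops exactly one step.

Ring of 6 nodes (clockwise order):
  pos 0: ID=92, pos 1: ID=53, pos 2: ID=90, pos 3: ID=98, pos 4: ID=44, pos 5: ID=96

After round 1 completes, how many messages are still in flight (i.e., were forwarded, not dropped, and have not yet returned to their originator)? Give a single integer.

Answer: 3

Derivation:
Round 1: pos1(id53) recv 92: fwd; pos2(id90) recv 53: drop; pos3(id98) recv 90: drop; pos4(id44) recv 98: fwd; pos5(id96) recv 44: drop; pos0(id92) recv 96: fwd
After round 1: 3 messages still in flight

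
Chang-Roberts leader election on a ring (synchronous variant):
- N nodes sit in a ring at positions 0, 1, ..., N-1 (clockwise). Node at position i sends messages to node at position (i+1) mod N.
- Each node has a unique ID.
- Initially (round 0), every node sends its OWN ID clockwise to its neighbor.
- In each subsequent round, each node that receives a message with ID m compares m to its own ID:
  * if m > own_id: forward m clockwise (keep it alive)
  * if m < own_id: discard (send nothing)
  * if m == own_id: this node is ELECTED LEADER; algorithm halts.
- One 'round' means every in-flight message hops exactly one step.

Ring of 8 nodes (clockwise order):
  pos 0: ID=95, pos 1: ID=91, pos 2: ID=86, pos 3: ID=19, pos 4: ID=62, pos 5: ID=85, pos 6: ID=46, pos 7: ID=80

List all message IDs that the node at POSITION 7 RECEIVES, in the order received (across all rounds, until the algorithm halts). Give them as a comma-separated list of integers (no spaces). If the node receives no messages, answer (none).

Answer: 46,85,86,91,95

Derivation:
Round 1: pos1(id91) recv 95: fwd; pos2(id86) recv 91: fwd; pos3(id19) recv 86: fwd; pos4(id62) recv 19: drop; pos5(id85) recv 62: drop; pos6(id46) recv 85: fwd; pos7(id80) recv 46: drop; pos0(id95) recv 80: drop
Round 2: pos2(id86) recv 95: fwd; pos3(id19) recv 91: fwd; pos4(id62) recv 86: fwd; pos7(id80) recv 85: fwd
Round 3: pos3(id19) recv 95: fwd; pos4(id62) recv 91: fwd; pos5(id85) recv 86: fwd; pos0(id95) recv 85: drop
Round 4: pos4(id62) recv 95: fwd; pos5(id85) recv 91: fwd; pos6(id46) recv 86: fwd
Round 5: pos5(id85) recv 95: fwd; pos6(id46) recv 91: fwd; pos7(id80) recv 86: fwd
Round 6: pos6(id46) recv 95: fwd; pos7(id80) recv 91: fwd; pos0(id95) recv 86: drop
Round 7: pos7(id80) recv 95: fwd; pos0(id95) recv 91: drop
Round 8: pos0(id95) recv 95: ELECTED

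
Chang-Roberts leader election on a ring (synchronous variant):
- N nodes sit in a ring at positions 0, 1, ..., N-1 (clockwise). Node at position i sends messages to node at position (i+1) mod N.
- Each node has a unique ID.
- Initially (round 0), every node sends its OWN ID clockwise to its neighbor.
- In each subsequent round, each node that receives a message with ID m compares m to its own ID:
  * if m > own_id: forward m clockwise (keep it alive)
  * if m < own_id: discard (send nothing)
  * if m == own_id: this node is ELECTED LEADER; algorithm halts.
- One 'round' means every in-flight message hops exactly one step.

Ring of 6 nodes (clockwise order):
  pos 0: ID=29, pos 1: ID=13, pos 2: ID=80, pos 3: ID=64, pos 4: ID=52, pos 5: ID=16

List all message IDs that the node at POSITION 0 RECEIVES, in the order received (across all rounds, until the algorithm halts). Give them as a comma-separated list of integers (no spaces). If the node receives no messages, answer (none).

Answer: 16,52,64,80

Derivation:
Round 1: pos1(id13) recv 29: fwd; pos2(id80) recv 13: drop; pos3(id64) recv 80: fwd; pos4(id52) recv 64: fwd; pos5(id16) recv 52: fwd; pos0(id29) recv 16: drop
Round 2: pos2(id80) recv 29: drop; pos4(id52) recv 80: fwd; pos5(id16) recv 64: fwd; pos0(id29) recv 52: fwd
Round 3: pos5(id16) recv 80: fwd; pos0(id29) recv 64: fwd; pos1(id13) recv 52: fwd
Round 4: pos0(id29) recv 80: fwd; pos1(id13) recv 64: fwd; pos2(id80) recv 52: drop
Round 5: pos1(id13) recv 80: fwd; pos2(id80) recv 64: drop
Round 6: pos2(id80) recv 80: ELECTED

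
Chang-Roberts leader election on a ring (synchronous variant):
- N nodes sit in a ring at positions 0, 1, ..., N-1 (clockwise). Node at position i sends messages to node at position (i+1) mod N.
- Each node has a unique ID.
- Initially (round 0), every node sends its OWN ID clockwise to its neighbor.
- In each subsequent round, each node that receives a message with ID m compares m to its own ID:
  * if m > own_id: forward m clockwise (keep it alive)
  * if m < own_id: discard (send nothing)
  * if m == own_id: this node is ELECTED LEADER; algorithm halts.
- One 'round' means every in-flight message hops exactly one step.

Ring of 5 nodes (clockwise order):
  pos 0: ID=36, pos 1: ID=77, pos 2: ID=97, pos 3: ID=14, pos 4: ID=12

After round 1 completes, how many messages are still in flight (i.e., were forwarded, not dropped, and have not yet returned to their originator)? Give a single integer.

Round 1: pos1(id77) recv 36: drop; pos2(id97) recv 77: drop; pos3(id14) recv 97: fwd; pos4(id12) recv 14: fwd; pos0(id36) recv 12: drop
After round 1: 2 messages still in flight

Answer: 2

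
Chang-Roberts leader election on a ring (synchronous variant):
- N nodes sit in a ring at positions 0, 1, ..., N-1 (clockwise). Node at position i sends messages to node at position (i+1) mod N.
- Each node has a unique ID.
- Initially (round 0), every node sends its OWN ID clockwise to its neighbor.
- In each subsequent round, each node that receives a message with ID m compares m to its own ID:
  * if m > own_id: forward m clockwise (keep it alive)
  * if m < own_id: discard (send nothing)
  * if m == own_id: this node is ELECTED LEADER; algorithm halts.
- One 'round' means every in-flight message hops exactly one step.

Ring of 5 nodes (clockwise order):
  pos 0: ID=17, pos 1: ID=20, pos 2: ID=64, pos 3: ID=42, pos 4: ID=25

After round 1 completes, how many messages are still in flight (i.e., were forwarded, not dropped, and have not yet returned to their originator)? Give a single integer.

Answer: 3

Derivation:
Round 1: pos1(id20) recv 17: drop; pos2(id64) recv 20: drop; pos3(id42) recv 64: fwd; pos4(id25) recv 42: fwd; pos0(id17) recv 25: fwd
After round 1: 3 messages still in flight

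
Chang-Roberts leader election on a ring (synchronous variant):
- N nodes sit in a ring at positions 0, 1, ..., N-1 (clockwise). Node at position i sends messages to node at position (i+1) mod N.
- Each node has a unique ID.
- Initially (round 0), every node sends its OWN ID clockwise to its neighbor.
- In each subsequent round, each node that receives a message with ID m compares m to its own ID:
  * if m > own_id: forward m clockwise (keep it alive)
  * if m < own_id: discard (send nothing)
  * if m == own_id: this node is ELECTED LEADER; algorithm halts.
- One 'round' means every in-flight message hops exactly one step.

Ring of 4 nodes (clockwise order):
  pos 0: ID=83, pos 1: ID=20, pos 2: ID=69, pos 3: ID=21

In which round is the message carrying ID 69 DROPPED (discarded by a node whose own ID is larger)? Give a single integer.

Round 1: pos1(id20) recv 83: fwd; pos2(id69) recv 20: drop; pos3(id21) recv 69: fwd; pos0(id83) recv 21: drop
Round 2: pos2(id69) recv 83: fwd; pos0(id83) recv 69: drop
Round 3: pos3(id21) recv 83: fwd
Round 4: pos0(id83) recv 83: ELECTED
Message ID 69 originates at pos 2; dropped at pos 0 in round 2

Answer: 2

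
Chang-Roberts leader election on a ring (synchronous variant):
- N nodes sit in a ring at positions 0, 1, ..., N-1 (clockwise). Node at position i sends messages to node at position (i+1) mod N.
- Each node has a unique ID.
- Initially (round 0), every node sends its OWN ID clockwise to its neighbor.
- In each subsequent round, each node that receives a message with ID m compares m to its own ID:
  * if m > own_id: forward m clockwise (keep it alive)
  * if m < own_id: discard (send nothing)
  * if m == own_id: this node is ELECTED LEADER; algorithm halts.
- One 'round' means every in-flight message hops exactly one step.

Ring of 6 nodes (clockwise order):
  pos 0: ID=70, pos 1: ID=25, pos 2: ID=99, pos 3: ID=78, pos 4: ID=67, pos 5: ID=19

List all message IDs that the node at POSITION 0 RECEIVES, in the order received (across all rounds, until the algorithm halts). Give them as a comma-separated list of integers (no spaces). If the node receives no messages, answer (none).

Answer: 19,67,78,99

Derivation:
Round 1: pos1(id25) recv 70: fwd; pos2(id99) recv 25: drop; pos3(id78) recv 99: fwd; pos4(id67) recv 78: fwd; pos5(id19) recv 67: fwd; pos0(id70) recv 19: drop
Round 2: pos2(id99) recv 70: drop; pos4(id67) recv 99: fwd; pos5(id19) recv 78: fwd; pos0(id70) recv 67: drop
Round 3: pos5(id19) recv 99: fwd; pos0(id70) recv 78: fwd
Round 4: pos0(id70) recv 99: fwd; pos1(id25) recv 78: fwd
Round 5: pos1(id25) recv 99: fwd; pos2(id99) recv 78: drop
Round 6: pos2(id99) recv 99: ELECTED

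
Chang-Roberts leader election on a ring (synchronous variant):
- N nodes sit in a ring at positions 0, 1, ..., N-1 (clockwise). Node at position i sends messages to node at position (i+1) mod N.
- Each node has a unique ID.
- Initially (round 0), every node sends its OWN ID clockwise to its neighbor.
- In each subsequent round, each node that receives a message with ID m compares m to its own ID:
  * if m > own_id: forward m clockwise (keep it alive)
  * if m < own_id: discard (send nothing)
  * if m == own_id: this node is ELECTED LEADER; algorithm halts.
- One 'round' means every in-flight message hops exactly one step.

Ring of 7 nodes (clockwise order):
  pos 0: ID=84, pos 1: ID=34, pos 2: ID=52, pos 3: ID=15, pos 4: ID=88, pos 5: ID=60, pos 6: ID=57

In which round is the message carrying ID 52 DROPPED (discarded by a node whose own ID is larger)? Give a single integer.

Answer: 2

Derivation:
Round 1: pos1(id34) recv 84: fwd; pos2(id52) recv 34: drop; pos3(id15) recv 52: fwd; pos4(id88) recv 15: drop; pos5(id60) recv 88: fwd; pos6(id57) recv 60: fwd; pos0(id84) recv 57: drop
Round 2: pos2(id52) recv 84: fwd; pos4(id88) recv 52: drop; pos6(id57) recv 88: fwd; pos0(id84) recv 60: drop
Round 3: pos3(id15) recv 84: fwd; pos0(id84) recv 88: fwd
Round 4: pos4(id88) recv 84: drop; pos1(id34) recv 88: fwd
Round 5: pos2(id52) recv 88: fwd
Round 6: pos3(id15) recv 88: fwd
Round 7: pos4(id88) recv 88: ELECTED
Message ID 52 originates at pos 2; dropped at pos 4 in round 2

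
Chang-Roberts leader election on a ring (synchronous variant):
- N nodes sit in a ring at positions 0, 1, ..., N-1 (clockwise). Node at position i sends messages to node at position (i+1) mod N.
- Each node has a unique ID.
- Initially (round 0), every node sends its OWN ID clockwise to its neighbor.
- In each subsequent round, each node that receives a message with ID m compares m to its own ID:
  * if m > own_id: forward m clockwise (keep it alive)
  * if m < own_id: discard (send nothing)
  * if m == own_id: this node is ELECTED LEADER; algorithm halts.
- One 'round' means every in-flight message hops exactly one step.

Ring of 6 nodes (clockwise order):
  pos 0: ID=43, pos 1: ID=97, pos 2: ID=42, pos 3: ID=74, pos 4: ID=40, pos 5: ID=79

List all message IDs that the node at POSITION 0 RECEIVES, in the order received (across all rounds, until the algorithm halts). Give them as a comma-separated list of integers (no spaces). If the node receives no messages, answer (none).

Round 1: pos1(id97) recv 43: drop; pos2(id42) recv 97: fwd; pos3(id74) recv 42: drop; pos4(id40) recv 74: fwd; pos5(id79) recv 40: drop; pos0(id43) recv 79: fwd
Round 2: pos3(id74) recv 97: fwd; pos5(id79) recv 74: drop; pos1(id97) recv 79: drop
Round 3: pos4(id40) recv 97: fwd
Round 4: pos5(id79) recv 97: fwd
Round 5: pos0(id43) recv 97: fwd
Round 6: pos1(id97) recv 97: ELECTED

Answer: 79,97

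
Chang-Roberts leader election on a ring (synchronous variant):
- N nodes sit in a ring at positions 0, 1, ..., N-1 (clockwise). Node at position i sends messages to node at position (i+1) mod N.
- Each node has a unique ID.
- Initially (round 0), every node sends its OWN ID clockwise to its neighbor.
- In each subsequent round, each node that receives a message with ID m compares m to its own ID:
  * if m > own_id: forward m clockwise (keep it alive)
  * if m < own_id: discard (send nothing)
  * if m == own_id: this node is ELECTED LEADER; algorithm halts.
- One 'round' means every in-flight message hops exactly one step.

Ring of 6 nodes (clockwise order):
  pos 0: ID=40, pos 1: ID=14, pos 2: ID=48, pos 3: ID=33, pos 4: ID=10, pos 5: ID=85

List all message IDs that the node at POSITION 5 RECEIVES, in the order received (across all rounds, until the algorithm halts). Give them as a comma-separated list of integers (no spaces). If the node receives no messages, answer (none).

Answer: 10,33,48,85

Derivation:
Round 1: pos1(id14) recv 40: fwd; pos2(id48) recv 14: drop; pos3(id33) recv 48: fwd; pos4(id10) recv 33: fwd; pos5(id85) recv 10: drop; pos0(id40) recv 85: fwd
Round 2: pos2(id48) recv 40: drop; pos4(id10) recv 48: fwd; pos5(id85) recv 33: drop; pos1(id14) recv 85: fwd
Round 3: pos5(id85) recv 48: drop; pos2(id48) recv 85: fwd
Round 4: pos3(id33) recv 85: fwd
Round 5: pos4(id10) recv 85: fwd
Round 6: pos5(id85) recv 85: ELECTED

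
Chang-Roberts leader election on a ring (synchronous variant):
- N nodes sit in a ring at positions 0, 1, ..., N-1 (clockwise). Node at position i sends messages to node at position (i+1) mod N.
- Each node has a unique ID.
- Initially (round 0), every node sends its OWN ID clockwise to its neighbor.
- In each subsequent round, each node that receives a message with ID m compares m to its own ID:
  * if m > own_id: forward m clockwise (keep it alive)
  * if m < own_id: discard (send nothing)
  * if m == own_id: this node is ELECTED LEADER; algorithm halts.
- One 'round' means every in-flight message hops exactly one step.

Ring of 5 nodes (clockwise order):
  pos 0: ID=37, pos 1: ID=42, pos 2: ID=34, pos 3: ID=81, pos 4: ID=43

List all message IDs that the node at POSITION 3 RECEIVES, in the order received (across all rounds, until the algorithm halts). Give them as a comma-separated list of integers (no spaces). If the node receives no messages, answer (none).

Answer: 34,42,43,81

Derivation:
Round 1: pos1(id42) recv 37: drop; pos2(id34) recv 42: fwd; pos3(id81) recv 34: drop; pos4(id43) recv 81: fwd; pos0(id37) recv 43: fwd
Round 2: pos3(id81) recv 42: drop; pos0(id37) recv 81: fwd; pos1(id42) recv 43: fwd
Round 3: pos1(id42) recv 81: fwd; pos2(id34) recv 43: fwd
Round 4: pos2(id34) recv 81: fwd; pos3(id81) recv 43: drop
Round 5: pos3(id81) recv 81: ELECTED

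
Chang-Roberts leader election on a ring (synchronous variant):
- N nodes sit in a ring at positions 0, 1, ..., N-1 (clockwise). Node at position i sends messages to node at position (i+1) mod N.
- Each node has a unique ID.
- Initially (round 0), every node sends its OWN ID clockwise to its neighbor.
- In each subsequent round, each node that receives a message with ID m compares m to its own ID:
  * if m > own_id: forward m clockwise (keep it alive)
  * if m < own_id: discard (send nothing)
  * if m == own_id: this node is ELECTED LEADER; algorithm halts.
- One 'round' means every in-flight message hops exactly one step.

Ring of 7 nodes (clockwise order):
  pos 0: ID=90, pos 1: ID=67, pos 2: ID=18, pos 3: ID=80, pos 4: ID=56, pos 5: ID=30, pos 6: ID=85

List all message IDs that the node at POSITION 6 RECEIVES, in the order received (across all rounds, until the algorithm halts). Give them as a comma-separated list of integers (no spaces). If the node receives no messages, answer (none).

Round 1: pos1(id67) recv 90: fwd; pos2(id18) recv 67: fwd; pos3(id80) recv 18: drop; pos4(id56) recv 80: fwd; pos5(id30) recv 56: fwd; pos6(id85) recv 30: drop; pos0(id90) recv 85: drop
Round 2: pos2(id18) recv 90: fwd; pos3(id80) recv 67: drop; pos5(id30) recv 80: fwd; pos6(id85) recv 56: drop
Round 3: pos3(id80) recv 90: fwd; pos6(id85) recv 80: drop
Round 4: pos4(id56) recv 90: fwd
Round 5: pos5(id30) recv 90: fwd
Round 6: pos6(id85) recv 90: fwd
Round 7: pos0(id90) recv 90: ELECTED

Answer: 30,56,80,90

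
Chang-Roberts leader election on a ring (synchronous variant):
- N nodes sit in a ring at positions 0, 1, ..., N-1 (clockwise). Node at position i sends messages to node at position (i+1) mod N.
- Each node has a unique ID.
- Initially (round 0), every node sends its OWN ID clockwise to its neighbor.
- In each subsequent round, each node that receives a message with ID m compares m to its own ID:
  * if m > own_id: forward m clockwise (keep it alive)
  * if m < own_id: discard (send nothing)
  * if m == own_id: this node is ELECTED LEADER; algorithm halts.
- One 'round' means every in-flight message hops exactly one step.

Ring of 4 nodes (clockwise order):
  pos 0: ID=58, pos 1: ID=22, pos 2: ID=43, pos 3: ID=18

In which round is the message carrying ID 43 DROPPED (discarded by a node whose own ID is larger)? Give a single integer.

Round 1: pos1(id22) recv 58: fwd; pos2(id43) recv 22: drop; pos3(id18) recv 43: fwd; pos0(id58) recv 18: drop
Round 2: pos2(id43) recv 58: fwd; pos0(id58) recv 43: drop
Round 3: pos3(id18) recv 58: fwd
Round 4: pos0(id58) recv 58: ELECTED
Message ID 43 originates at pos 2; dropped at pos 0 in round 2

Answer: 2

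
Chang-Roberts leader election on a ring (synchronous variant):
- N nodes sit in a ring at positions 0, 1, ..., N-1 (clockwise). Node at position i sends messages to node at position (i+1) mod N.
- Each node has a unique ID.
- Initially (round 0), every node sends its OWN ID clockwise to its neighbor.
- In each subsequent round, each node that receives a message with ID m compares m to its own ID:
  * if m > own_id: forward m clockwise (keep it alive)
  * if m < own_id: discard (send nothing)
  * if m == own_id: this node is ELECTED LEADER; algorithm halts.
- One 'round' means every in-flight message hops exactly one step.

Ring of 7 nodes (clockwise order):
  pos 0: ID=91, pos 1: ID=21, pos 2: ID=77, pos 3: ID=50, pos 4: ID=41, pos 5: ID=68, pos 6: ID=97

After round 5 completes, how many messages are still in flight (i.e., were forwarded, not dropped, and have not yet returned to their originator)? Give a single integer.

Answer: 2

Derivation:
Round 1: pos1(id21) recv 91: fwd; pos2(id77) recv 21: drop; pos3(id50) recv 77: fwd; pos4(id41) recv 50: fwd; pos5(id68) recv 41: drop; pos6(id97) recv 68: drop; pos0(id91) recv 97: fwd
Round 2: pos2(id77) recv 91: fwd; pos4(id41) recv 77: fwd; pos5(id68) recv 50: drop; pos1(id21) recv 97: fwd
Round 3: pos3(id50) recv 91: fwd; pos5(id68) recv 77: fwd; pos2(id77) recv 97: fwd
Round 4: pos4(id41) recv 91: fwd; pos6(id97) recv 77: drop; pos3(id50) recv 97: fwd
Round 5: pos5(id68) recv 91: fwd; pos4(id41) recv 97: fwd
After round 5: 2 messages still in flight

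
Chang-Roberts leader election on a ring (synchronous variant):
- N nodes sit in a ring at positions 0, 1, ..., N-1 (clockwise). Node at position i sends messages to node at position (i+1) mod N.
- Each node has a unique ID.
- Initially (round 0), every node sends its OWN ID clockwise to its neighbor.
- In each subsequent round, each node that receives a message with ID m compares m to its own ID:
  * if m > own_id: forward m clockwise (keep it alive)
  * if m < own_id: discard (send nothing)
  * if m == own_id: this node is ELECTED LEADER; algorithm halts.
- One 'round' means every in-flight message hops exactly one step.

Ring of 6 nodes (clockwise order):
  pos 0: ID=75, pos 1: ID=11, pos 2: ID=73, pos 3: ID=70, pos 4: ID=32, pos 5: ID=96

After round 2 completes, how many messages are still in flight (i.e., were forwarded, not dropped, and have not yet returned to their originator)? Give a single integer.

Round 1: pos1(id11) recv 75: fwd; pos2(id73) recv 11: drop; pos3(id70) recv 73: fwd; pos4(id32) recv 70: fwd; pos5(id96) recv 32: drop; pos0(id75) recv 96: fwd
Round 2: pos2(id73) recv 75: fwd; pos4(id32) recv 73: fwd; pos5(id96) recv 70: drop; pos1(id11) recv 96: fwd
After round 2: 3 messages still in flight

Answer: 3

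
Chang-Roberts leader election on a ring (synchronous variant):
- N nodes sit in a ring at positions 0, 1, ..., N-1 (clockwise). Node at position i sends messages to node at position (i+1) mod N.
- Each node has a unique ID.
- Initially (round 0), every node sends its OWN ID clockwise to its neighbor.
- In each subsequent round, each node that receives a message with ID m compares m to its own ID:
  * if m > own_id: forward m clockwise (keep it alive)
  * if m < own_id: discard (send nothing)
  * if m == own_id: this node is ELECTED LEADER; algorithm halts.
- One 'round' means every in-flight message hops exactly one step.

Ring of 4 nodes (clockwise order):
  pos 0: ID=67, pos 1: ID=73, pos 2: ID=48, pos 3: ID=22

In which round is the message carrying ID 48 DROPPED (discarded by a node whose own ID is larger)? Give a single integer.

Round 1: pos1(id73) recv 67: drop; pos2(id48) recv 73: fwd; pos3(id22) recv 48: fwd; pos0(id67) recv 22: drop
Round 2: pos3(id22) recv 73: fwd; pos0(id67) recv 48: drop
Round 3: pos0(id67) recv 73: fwd
Round 4: pos1(id73) recv 73: ELECTED
Message ID 48 originates at pos 2; dropped at pos 0 in round 2

Answer: 2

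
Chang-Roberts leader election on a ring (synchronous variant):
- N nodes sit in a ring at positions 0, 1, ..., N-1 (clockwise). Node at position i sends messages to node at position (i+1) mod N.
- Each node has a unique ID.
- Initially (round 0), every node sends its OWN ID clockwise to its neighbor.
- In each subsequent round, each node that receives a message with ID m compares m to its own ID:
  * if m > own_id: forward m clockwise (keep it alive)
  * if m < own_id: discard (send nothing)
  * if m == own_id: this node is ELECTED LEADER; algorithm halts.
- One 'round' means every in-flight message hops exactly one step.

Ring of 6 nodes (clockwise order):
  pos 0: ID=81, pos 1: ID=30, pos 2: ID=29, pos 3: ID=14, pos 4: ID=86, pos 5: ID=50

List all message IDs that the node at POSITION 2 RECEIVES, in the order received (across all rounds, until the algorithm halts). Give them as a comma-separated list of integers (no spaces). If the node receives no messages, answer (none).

Answer: 30,81,86

Derivation:
Round 1: pos1(id30) recv 81: fwd; pos2(id29) recv 30: fwd; pos3(id14) recv 29: fwd; pos4(id86) recv 14: drop; pos5(id50) recv 86: fwd; pos0(id81) recv 50: drop
Round 2: pos2(id29) recv 81: fwd; pos3(id14) recv 30: fwd; pos4(id86) recv 29: drop; pos0(id81) recv 86: fwd
Round 3: pos3(id14) recv 81: fwd; pos4(id86) recv 30: drop; pos1(id30) recv 86: fwd
Round 4: pos4(id86) recv 81: drop; pos2(id29) recv 86: fwd
Round 5: pos3(id14) recv 86: fwd
Round 6: pos4(id86) recv 86: ELECTED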